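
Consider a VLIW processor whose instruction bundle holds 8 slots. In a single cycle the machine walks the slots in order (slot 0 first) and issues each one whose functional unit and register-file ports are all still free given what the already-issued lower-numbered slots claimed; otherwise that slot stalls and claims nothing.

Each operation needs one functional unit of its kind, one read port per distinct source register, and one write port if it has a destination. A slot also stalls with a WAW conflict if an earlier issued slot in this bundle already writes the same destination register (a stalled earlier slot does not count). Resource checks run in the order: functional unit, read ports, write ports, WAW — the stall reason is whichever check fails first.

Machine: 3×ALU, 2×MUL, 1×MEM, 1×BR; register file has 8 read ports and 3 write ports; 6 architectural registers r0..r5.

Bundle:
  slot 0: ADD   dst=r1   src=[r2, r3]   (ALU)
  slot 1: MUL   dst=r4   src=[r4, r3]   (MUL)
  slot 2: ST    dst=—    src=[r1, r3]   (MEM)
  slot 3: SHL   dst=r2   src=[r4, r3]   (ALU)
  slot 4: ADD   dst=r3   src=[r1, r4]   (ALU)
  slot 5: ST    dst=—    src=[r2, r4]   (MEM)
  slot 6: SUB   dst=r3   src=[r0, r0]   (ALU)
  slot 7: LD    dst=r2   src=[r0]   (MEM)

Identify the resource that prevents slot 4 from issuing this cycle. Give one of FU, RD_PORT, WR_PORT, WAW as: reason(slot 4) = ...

reason(slot 4) = RD_PORT

[0] ALU needs rd=2 wr=1: ok; after: ALU=2 MUL=2 MEM=1 BR=1, R=6, W=2
[1] MUL needs rd=2 wr=1: ok; after: ALU=2 MUL=1 MEM=1 BR=1, R=4, W=1
[2] MEM needs rd=2 wr=0: ok; after: ALU=2 MUL=1 MEM=0 BR=1, R=2, W=1
[3] ALU needs rd=2 wr=1: ok; after: ALU=1 MUL=1 MEM=0 BR=1, R=0, W=0
[4] ALU needs rd=2 wr=1: RD_PORT; after: ALU=1 MUL=1 MEM=0 BR=1, R=0, W=0
[5] MEM needs rd=2 wr=0: FU; after: ALU=1 MUL=1 MEM=0 BR=1, R=0, W=0
[6] ALU needs rd=1 wr=1: RD_PORT; after: ALU=1 MUL=1 MEM=0 BR=1, R=0, W=0
[7] MEM needs rd=1 wr=1: FU; after: ALU=1 MUL=1 MEM=0 BR=1, R=0, W=0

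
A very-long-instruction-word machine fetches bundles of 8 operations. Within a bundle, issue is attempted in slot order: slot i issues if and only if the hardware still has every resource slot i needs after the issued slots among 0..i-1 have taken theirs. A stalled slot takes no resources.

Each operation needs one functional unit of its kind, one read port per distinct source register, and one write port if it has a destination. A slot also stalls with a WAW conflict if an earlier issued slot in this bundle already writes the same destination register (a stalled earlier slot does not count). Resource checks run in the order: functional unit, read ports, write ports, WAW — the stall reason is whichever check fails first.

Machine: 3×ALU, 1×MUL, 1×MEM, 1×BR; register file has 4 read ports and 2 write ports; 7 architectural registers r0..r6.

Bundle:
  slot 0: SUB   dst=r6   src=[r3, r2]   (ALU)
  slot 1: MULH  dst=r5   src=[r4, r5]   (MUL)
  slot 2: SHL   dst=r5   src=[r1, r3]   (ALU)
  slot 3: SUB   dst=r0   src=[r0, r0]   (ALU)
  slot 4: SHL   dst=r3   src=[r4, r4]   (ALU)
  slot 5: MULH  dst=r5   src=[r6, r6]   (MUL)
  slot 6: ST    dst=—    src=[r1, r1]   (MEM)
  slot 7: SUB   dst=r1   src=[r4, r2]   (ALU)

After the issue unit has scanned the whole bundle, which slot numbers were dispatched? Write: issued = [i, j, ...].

issued = [0, 1]

#0 ALU src=r3,r2 dispatched  <A:2 Mu:1 Ld:1 B:1 rd:2 wr:1>
#1 MUL src=r4,r5 dispatched  <A:2 Mu:0 Ld:1 B:1 rd:0 wr:0>
#2 ALU src=r1,r3 held:RD_PORT  <A:2 Mu:0 Ld:1 B:1 rd:0 wr:0>
#3 ALU src=r0,r0 held:RD_PORT  <A:2 Mu:0 Ld:1 B:1 rd:0 wr:0>
#4 ALU src=r4,r4 held:RD_PORT  <A:2 Mu:0 Ld:1 B:1 rd:0 wr:0>
#5 MUL src=r6,r6 held:FU  <A:2 Mu:0 Ld:1 B:1 rd:0 wr:0>
#6 MEM src=r1,r1 held:RD_PORT  <A:2 Mu:0 Ld:1 B:1 rd:0 wr:0>
#7 ALU src=r4,r2 held:RD_PORT  <A:2 Mu:0 Ld:1 B:1 rd:0 wr:0>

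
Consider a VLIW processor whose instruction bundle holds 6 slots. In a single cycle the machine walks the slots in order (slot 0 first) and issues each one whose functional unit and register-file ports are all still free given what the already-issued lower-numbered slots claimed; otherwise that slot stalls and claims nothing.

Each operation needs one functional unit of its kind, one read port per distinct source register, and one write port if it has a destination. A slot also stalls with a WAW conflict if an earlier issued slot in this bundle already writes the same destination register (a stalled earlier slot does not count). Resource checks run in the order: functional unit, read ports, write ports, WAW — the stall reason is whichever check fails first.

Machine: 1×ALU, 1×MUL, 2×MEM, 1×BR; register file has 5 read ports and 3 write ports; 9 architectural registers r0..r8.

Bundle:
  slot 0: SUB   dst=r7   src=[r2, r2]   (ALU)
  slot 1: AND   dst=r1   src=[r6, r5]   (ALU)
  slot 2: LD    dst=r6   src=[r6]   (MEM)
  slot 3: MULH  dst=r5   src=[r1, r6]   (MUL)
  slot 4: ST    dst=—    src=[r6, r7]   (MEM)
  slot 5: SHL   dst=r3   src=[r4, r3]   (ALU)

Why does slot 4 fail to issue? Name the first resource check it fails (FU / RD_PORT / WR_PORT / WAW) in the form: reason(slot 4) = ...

reason(slot 4) = RD_PORT

#0 ALU src=r2,r2 dispatched  <A:0 Mu:1 Ld:2 B:1 rd:4 wr:2>
#1 ALU src=r6,r5 held:FU  <A:0 Mu:1 Ld:2 B:1 rd:4 wr:2>
#2 MEM src=r6 dispatched  <A:0 Mu:1 Ld:1 B:1 rd:3 wr:1>
#3 MUL src=r1,r6 dispatched  <A:0 Mu:0 Ld:1 B:1 rd:1 wr:0>
#4 MEM src=r6,r7 held:RD_PORT  <A:0 Mu:0 Ld:1 B:1 rd:1 wr:0>
#5 ALU src=r4,r3 held:FU  <A:0 Mu:0 Ld:1 B:1 rd:1 wr:0>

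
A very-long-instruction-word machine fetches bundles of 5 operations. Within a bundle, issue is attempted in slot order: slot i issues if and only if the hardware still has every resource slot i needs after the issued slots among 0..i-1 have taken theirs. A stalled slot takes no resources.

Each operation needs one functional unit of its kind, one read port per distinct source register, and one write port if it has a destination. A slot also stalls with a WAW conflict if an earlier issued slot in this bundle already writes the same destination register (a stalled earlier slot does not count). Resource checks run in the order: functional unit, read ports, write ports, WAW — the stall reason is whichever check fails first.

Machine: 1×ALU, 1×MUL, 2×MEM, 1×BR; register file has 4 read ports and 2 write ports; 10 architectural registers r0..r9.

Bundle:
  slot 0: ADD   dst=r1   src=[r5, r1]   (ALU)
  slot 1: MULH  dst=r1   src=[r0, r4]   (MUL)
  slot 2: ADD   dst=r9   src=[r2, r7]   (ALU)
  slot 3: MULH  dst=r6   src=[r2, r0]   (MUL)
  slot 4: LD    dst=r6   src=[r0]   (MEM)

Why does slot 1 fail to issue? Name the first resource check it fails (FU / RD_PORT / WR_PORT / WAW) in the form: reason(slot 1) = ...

reason(slot 1) = WAW

[0] ALU needs rd=2 wr=1: ok; after: ALU=0 MUL=1 MEM=2 BR=1, R=2, W=1
[1] MUL needs rd=2 wr=1: WAW; after: ALU=0 MUL=1 MEM=2 BR=1, R=2, W=1
[2] ALU needs rd=2 wr=1: FU; after: ALU=0 MUL=1 MEM=2 BR=1, R=2, W=1
[3] MUL needs rd=2 wr=1: ok; after: ALU=0 MUL=0 MEM=2 BR=1, R=0, W=0
[4] MEM needs rd=1 wr=1: RD_PORT; after: ALU=0 MUL=0 MEM=2 BR=1, R=0, W=0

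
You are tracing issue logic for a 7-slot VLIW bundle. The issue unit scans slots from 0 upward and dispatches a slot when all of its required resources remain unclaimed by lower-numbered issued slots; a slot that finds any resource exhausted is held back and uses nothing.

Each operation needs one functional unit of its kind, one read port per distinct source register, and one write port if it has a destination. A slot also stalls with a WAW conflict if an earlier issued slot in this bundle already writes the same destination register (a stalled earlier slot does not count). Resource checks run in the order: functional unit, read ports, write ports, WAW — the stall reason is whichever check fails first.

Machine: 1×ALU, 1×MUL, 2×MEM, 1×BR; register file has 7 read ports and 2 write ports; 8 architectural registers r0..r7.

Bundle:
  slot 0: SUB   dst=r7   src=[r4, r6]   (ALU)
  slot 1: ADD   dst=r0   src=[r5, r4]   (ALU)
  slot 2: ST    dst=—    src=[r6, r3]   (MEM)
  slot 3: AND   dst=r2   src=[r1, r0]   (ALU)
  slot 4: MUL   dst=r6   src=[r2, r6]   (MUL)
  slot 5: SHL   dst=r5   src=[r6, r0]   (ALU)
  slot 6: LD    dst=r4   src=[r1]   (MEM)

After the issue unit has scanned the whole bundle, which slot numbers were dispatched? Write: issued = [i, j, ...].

issued = [0, 2, 4]

slot 0 (ALU): ISSUE — free A0,Mu1,Ld2,B1 rp5 wp1
slot 1 (ALU): stall FU — free A0,Mu1,Ld2,B1 rp5 wp1
slot 2 (MEM): ISSUE — free A0,Mu1,Ld1,B1 rp3 wp1
slot 3 (ALU): stall FU — free A0,Mu1,Ld1,B1 rp3 wp1
slot 4 (MUL): ISSUE — free A0,Mu0,Ld1,B1 rp1 wp0
slot 5 (ALU): stall FU — free A0,Mu0,Ld1,B1 rp1 wp0
slot 6 (MEM): stall WR_PORT — free A0,Mu0,Ld1,B1 rp1 wp0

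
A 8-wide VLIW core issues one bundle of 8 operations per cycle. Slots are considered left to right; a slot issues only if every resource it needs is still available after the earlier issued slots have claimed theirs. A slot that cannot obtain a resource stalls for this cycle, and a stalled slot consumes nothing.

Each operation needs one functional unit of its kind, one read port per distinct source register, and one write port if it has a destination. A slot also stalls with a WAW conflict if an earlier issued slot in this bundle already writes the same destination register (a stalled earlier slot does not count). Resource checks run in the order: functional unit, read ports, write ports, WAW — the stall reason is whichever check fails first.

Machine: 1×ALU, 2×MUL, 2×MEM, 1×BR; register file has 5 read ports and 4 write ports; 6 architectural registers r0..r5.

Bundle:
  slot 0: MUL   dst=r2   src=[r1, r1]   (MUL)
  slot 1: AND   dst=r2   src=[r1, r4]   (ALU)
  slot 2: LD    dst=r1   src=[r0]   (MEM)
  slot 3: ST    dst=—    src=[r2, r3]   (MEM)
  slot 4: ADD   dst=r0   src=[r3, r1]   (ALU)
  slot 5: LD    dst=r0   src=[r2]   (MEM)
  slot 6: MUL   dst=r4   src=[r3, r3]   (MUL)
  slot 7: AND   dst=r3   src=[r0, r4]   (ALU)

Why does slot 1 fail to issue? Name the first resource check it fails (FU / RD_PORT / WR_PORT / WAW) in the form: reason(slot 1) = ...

reason(slot 1) = WAW

#0 MUL src=r1,r1 dispatched  <A:1 Mu:1 Ld:2 B:1 rd:4 wr:3>
#1 ALU src=r1,r4 held:WAW  <A:1 Mu:1 Ld:2 B:1 rd:4 wr:3>
#2 MEM src=r0 dispatched  <A:1 Mu:1 Ld:1 B:1 rd:3 wr:2>
#3 MEM src=r2,r3 dispatched  <A:1 Mu:1 Ld:0 B:1 rd:1 wr:2>
#4 ALU src=r3,r1 held:RD_PORT  <A:1 Mu:1 Ld:0 B:1 rd:1 wr:2>
#5 MEM src=r2 held:FU  <A:1 Mu:1 Ld:0 B:1 rd:1 wr:2>
#6 MUL src=r3,r3 dispatched  <A:1 Mu:0 Ld:0 B:1 rd:0 wr:1>
#7 ALU src=r0,r4 held:RD_PORT  <A:1 Mu:0 Ld:0 B:1 rd:0 wr:1>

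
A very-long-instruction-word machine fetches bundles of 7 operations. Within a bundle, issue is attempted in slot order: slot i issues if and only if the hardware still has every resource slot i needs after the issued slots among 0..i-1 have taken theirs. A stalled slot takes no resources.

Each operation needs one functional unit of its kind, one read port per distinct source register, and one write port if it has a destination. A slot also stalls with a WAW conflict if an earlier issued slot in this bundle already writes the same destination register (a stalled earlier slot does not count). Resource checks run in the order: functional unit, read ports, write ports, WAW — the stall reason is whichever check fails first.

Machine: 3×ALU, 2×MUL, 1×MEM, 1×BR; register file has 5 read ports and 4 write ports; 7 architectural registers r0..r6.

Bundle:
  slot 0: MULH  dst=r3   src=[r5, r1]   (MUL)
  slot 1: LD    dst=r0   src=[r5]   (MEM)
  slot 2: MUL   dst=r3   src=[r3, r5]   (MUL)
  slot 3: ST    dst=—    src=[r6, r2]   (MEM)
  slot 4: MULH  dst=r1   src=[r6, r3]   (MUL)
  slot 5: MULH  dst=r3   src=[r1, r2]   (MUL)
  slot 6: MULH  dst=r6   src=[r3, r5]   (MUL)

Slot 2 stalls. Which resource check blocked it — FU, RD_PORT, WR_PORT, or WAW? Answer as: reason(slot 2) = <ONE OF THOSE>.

reason(slot 2) = WAW

#0 MUL src=r5,r1 dispatched  <A:3 Mu:1 Ld:1 B:1 rd:3 wr:3>
#1 MEM src=r5 dispatched  <A:3 Mu:1 Ld:0 B:1 rd:2 wr:2>
#2 MUL src=r3,r5 held:WAW  <A:3 Mu:1 Ld:0 B:1 rd:2 wr:2>
#3 MEM src=r6,r2 held:FU  <A:3 Mu:1 Ld:0 B:1 rd:2 wr:2>
#4 MUL src=r6,r3 dispatched  <A:3 Mu:0 Ld:0 B:1 rd:0 wr:1>
#5 MUL src=r1,r2 held:FU  <A:3 Mu:0 Ld:0 B:1 rd:0 wr:1>
#6 MUL src=r3,r5 held:FU  <A:3 Mu:0 Ld:0 B:1 rd:0 wr:1>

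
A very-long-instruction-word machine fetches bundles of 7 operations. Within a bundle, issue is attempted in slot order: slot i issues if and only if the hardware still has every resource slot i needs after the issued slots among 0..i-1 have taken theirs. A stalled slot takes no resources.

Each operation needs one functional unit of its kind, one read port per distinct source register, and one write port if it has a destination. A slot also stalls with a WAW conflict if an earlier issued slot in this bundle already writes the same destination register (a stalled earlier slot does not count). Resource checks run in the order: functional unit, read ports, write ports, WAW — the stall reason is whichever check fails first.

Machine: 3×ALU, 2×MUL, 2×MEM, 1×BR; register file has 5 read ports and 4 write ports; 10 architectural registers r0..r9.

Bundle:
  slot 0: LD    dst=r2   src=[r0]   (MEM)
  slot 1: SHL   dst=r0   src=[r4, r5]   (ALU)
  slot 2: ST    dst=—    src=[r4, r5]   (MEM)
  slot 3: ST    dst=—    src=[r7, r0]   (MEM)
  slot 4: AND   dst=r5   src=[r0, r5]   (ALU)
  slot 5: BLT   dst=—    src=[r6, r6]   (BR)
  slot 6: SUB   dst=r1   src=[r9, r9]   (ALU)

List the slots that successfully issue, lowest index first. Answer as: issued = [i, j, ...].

issued = [0, 1, 2]

slot 0 (MEM): ISSUE — free A3,Mu2,Ld1,B1 rp4 wp3
slot 1 (ALU): ISSUE — free A2,Mu2,Ld1,B1 rp2 wp2
slot 2 (MEM): ISSUE — free A2,Mu2,Ld0,B1 rp0 wp2
slot 3 (MEM): stall FU — free A2,Mu2,Ld0,B1 rp0 wp2
slot 4 (ALU): stall RD_PORT — free A2,Mu2,Ld0,B1 rp0 wp2
slot 5 (BR): stall RD_PORT — free A2,Mu2,Ld0,B1 rp0 wp2
slot 6 (ALU): stall RD_PORT — free A2,Mu2,Ld0,B1 rp0 wp2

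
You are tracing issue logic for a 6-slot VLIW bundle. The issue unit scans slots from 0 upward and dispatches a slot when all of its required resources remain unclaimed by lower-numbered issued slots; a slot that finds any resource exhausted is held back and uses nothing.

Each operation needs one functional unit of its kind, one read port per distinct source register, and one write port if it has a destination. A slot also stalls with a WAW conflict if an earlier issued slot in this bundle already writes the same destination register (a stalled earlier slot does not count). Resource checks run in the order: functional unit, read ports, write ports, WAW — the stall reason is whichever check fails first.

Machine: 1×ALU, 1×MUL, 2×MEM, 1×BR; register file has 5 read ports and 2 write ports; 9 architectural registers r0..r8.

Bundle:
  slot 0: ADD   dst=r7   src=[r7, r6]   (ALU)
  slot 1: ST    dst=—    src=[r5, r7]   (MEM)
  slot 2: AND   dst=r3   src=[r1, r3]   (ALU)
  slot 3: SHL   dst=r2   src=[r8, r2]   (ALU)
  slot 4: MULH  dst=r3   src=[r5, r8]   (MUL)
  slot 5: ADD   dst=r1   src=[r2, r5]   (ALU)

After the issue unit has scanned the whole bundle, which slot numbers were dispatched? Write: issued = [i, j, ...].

issued = [0, 1]

(0) want 1×ALU +2rd +1wr — yes → AL0|MU1|ME2|BR1|rd3|wr1
(1) want 1×MEM +2rd +0wr — yes → AL0|MU1|ME1|BR1|rd1|wr1
(2) want 1×ALU +2rd +1wr — FU → AL0|MU1|ME1|BR1|rd1|wr1
(3) want 1×ALU +2rd +1wr — FU → AL0|MU1|ME1|BR1|rd1|wr1
(4) want 1×MUL +2rd +1wr — RD_PORT → AL0|MU1|ME1|BR1|rd1|wr1
(5) want 1×ALU +2rd +1wr — FU → AL0|MU1|ME1|BR1|rd1|wr1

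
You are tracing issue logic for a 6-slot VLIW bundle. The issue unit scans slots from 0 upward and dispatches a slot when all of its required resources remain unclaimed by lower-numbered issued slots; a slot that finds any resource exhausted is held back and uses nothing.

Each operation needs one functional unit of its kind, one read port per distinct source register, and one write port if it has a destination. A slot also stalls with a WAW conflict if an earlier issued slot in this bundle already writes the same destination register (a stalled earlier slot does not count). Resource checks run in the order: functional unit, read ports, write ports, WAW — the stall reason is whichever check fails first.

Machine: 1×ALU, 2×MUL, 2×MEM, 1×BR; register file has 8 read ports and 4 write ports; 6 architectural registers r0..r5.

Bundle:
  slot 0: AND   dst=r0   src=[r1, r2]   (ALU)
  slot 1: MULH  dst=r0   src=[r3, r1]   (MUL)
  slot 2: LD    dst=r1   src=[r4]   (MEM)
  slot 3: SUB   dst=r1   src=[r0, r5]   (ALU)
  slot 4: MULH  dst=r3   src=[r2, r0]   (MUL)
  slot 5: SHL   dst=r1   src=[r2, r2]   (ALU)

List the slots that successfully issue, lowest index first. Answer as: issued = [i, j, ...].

  0. ALU→r0 ⇒ go  {0A/2Mu/2Ld/1B | 6r 3w}
  1. MUL→r0 ⇒ no(WAW)  {0A/2Mu/2Ld/1B | 6r 3w}
  2. MEM→r1 ⇒ go  {0A/2Mu/1Ld/1B | 5r 2w}
  3. ALU→r1 ⇒ no(FU)  {0A/2Mu/1Ld/1B | 5r 2w}
  4. MUL→r3 ⇒ go  {0A/1Mu/1Ld/1B | 3r 1w}
  5. ALU→r1 ⇒ no(FU)  {0A/1Mu/1Ld/1B | 3r 1w}

issued = [0, 2, 4]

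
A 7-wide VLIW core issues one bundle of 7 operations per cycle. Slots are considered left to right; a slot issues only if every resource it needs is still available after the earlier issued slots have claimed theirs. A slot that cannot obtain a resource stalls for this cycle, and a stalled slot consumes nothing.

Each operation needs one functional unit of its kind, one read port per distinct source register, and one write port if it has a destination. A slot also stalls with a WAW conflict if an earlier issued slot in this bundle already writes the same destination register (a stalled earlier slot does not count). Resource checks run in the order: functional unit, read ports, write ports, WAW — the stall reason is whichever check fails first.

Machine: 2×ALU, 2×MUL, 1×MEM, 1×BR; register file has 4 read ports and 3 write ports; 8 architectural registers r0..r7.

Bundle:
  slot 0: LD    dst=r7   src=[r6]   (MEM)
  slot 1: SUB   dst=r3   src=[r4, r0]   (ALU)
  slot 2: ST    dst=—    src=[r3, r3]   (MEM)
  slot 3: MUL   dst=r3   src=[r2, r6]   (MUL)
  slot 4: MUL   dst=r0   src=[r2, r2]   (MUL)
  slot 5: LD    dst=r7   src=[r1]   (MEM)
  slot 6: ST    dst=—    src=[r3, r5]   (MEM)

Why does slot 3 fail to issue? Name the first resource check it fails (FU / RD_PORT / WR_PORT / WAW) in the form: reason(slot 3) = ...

reason(slot 3) = RD_PORT

[0] MEM needs rd=1 wr=1: ok; after: ALU=2 MUL=2 MEM=0 BR=1, R=3, W=2
[1] ALU needs rd=2 wr=1: ok; after: ALU=1 MUL=2 MEM=0 BR=1, R=1, W=1
[2] MEM needs rd=1 wr=0: FU; after: ALU=1 MUL=2 MEM=0 BR=1, R=1, W=1
[3] MUL needs rd=2 wr=1: RD_PORT; after: ALU=1 MUL=2 MEM=0 BR=1, R=1, W=1
[4] MUL needs rd=1 wr=1: ok; after: ALU=1 MUL=1 MEM=0 BR=1, R=0, W=0
[5] MEM needs rd=1 wr=1: FU; after: ALU=1 MUL=1 MEM=0 BR=1, R=0, W=0
[6] MEM needs rd=2 wr=0: FU; after: ALU=1 MUL=1 MEM=0 BR=1, R=0, W=0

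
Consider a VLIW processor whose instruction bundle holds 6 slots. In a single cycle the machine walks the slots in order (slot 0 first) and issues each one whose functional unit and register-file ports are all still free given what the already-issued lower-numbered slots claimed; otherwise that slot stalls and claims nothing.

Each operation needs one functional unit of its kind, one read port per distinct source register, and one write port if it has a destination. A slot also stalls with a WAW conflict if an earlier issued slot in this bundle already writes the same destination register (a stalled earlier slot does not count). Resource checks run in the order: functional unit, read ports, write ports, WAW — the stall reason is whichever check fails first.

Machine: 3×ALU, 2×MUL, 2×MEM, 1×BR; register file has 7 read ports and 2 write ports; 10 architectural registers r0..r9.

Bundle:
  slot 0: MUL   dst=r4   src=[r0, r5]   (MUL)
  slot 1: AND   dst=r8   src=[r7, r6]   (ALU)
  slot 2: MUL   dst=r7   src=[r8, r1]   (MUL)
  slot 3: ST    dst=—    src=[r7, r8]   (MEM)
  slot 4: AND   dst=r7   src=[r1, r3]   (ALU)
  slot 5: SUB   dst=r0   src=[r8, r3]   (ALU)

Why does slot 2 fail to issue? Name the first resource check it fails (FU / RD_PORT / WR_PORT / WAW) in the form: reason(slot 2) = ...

reason(slot 2) = WR_PORT

(0) want 1×MUL +2rd +1wr — yes → AL3|MU1|ME2|BR1|rd5|wr1
(1) want 1×ALU +2rd +1wr — yes → AL2|MU1|ME2|BR1|rd3|wr0
(2) want 1×MUL +2rd +1wr — WR_PORT → AL2|MU1|ME2|BR1|rd3|wr0
(3) want 1×MEM +2rd +0wr — yes → AL2|MU1|ME1|BR1|rd1|wr0
(4) want 1×ALU +2rd +1wr — RD_PORT → AL2|MU1|ME1|BR1|rd1|wr0
(5) want 1×ALU +2rd +1wr — RD_PORT → AL2|MU1|ME1|BR1|rd1|wr0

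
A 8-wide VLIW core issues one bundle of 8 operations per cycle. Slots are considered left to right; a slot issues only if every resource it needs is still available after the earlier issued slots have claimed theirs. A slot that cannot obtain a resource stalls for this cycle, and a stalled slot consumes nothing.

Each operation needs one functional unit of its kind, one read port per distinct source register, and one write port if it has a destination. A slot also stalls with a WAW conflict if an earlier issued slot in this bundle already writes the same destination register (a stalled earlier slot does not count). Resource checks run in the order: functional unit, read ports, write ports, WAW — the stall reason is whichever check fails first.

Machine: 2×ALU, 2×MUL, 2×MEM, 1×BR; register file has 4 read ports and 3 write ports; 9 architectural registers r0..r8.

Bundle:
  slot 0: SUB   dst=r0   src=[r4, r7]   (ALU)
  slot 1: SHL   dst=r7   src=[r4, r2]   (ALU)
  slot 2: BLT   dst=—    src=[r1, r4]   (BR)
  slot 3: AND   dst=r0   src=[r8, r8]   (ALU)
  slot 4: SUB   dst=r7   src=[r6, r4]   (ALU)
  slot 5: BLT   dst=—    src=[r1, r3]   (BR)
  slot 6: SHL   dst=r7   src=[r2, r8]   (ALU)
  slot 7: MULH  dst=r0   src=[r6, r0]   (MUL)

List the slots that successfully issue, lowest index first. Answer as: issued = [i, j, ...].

[0] ALU needs rd=2 wr=1: ok; after: ALU=1 MUL=2 MEM=2 BR=1, R=2, W=2
[1] ALU needs rd=2 wr=1: ok; after: ALU=0 MUL=2 MEM=2 BR=1, R=0, W=1
[2] BR needs rd=2 wr=0: RD_PORT; after: ALU=0 MUL=2 MEM=2 BR=1, R=0, W=1
[3] ALU needs rd=1 wr=1: FU; after: ALU=0 MUL=2 MEM=2 BR=1, R=0, W=1
[4] ALU needs rd=2 wr=1: FU; after: ALU=0 MUL=2 MEM=2 BR=1, R=0, W=1
[5] BR needs rd=2 wr=0: RD_PORT; after: ALU=0 MUL=2 MEM=2 BR=1, R=0, W=1
[6] ALU needs rd=2 wr=1: FU; after: ALU=0 MUL=2 MEM=2 BR=1, R=0, W=1
[7] MUL needs rd=2 wr=1: RD_PORT; after: ALU=0 MUL=2 MEM=2 BR=1, R=0, W=1

issued = [0, 1]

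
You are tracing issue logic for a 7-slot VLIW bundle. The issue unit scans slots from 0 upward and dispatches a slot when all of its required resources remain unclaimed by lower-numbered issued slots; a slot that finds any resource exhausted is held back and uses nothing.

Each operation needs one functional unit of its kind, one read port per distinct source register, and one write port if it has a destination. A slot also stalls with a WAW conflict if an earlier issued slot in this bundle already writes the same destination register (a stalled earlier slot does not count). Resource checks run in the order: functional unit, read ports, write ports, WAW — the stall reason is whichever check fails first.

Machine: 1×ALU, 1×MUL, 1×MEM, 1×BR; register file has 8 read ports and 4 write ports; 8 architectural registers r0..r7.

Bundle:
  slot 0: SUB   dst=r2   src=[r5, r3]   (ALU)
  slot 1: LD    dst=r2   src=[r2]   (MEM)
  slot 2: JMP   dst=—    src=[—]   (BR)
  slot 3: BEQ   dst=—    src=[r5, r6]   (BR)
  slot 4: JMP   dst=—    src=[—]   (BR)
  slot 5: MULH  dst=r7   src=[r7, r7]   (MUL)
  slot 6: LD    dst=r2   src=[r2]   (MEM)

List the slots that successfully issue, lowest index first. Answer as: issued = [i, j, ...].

issued = [0, 2, 5]

[0] ALU needs rd=2 wr=1: ok; after: ALU=0 MUL=1 MEM=1 BR=1, R=6, W=3
[1] MEM needs rd=1 wr=1: WAW; after: ALU=0 MUL=1 MEM=1 BR=1, R=6, W=3
[2] BR needs rd=0 wr=0: ok; after: ALU=0 MUL=1 MEM=1 BR=0, R=6, W=3
[3] BR needs rd=2 wr=0: FU; after: ALU=0 MUL=1 MEM=1 BR=0, R=6, W=3
[4] BR needs rd=0 wr=0: FU; after: ALU=0 MUL=1 MEM=1 BR=0, R=6, W=3
[5] MUL needs rd=1 wr=1: ok; after: ALU=0 MUL=0 MEM=1 BR=0, R=5, W=2
[6] MEM needs rd=1 wr=1: WAW; after: ALU=0 MUL=0 MEM=1 BR=0, R=5, W=2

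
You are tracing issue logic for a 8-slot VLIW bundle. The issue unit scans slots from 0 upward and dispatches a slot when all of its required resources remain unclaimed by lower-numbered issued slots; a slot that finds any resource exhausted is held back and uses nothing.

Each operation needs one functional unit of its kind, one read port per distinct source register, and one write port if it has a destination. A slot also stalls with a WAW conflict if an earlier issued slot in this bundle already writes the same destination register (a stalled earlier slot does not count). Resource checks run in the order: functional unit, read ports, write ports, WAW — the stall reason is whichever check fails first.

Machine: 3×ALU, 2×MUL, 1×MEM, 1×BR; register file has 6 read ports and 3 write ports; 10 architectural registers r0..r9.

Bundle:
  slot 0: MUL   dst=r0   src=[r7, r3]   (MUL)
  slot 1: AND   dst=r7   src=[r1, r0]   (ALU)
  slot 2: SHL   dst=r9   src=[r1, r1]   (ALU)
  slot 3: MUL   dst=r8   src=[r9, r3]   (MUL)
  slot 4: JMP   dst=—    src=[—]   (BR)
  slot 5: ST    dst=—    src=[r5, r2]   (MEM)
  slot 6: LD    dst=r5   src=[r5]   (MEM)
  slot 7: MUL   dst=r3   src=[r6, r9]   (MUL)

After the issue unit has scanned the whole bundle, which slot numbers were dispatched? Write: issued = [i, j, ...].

#0 MUL src=r7,r3 dispatched  <A:3 Mu:1 Ld:1 B:1 rd:4 wr:2>
#1 ALU src=r1,r0 dispatched  <A:2 Mu:1 Ld:1 B:1 rd:2 wr:1>
#2 ALU src=r1,r1 dispatched  <A:1 Mu:1 Ld:1 B:1 rd:1 wr:0>
#3 MUL src=r9,r3 held:RD_PORT  <A:1 Mu:1 Ld:1 B:1 rd:1 wr:0>
#4 BR src=- dispatched  <A:1 Mu:1 Ld:1 B:0 rd:1 wr:0>
#5 MEM src=r5,r2 held:RD_PORT  <A:1 Mu:1 Ld:1 B:0 rd:1 wr:0>
#6 MEM src=r5 held:WR_PORT  <A:1 Mu:1 Ld:1 B:0 rd:1 wr:0>
#7 MUL src=r6,r9 held:RD_PORT  <A:1 Mu:1 Ld:1 B:0 rd:1 wr:0>

issued = [0, 1, 2, 4]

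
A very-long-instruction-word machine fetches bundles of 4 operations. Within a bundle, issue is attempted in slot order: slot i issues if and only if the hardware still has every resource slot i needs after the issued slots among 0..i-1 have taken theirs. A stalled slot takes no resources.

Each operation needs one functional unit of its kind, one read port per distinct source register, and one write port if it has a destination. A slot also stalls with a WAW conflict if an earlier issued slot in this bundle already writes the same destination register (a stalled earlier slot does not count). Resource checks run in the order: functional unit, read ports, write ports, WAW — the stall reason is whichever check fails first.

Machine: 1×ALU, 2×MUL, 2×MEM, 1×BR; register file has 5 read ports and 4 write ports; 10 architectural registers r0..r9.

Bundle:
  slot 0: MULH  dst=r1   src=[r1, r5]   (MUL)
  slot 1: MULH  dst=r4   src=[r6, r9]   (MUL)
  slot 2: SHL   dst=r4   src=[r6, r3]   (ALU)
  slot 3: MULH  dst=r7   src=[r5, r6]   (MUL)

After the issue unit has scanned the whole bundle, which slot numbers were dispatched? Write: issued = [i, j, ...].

  0. MUL→r1 ⇒ go  {1A/1Mu/2Ld/1B | 3r 3w}
  1. MUL→r4 ⇒ go  {1A/0Mu/2Ld/1B | 1r 2w}
  2. ALU→r4 ⇒ no(RD_PORT)  {1A/0Mu/2Ld/1B | 1r 2w}
  3. MUL→r7 ⇒ no(FU)  {1A/0Mu/2Ld/1B | 1r 2w}

issued = [0, 1]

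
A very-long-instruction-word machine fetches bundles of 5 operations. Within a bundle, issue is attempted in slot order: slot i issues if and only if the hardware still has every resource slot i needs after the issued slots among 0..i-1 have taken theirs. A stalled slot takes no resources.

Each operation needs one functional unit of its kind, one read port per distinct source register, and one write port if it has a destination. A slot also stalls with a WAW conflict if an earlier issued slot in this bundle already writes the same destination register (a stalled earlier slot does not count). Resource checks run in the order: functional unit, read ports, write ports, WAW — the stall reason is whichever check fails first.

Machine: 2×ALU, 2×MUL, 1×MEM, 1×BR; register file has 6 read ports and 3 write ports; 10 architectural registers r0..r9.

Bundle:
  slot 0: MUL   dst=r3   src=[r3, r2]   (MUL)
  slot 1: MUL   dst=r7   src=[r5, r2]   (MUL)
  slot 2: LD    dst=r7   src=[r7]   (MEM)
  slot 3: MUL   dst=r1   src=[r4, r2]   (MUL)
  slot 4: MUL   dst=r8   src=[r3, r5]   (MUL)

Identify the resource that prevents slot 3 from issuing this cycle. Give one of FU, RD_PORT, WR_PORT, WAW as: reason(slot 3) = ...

reason(slot 3) = FU

(0) want 1×MUL +2rd +1wr — yes → AL2|MU1|ME1|BR1|rd4|wr2
(1) want 1×MUL +2rd +1wr — yes → AL2|MU0|ME1|BR1|rd2|wr1
(2) want 1×MEM +1rd +1wr — WAW → AL2|MU0|ME1|BR1|rd2|wr1
(3) want 1×MUL +2rd +1wr — FU → AL2|MU0|ME1|BR1|rd2|wr1
(4) want 1×MUL +2rd +1wr — FU → AL2|MU0|ME1|BR1|rd2|wr1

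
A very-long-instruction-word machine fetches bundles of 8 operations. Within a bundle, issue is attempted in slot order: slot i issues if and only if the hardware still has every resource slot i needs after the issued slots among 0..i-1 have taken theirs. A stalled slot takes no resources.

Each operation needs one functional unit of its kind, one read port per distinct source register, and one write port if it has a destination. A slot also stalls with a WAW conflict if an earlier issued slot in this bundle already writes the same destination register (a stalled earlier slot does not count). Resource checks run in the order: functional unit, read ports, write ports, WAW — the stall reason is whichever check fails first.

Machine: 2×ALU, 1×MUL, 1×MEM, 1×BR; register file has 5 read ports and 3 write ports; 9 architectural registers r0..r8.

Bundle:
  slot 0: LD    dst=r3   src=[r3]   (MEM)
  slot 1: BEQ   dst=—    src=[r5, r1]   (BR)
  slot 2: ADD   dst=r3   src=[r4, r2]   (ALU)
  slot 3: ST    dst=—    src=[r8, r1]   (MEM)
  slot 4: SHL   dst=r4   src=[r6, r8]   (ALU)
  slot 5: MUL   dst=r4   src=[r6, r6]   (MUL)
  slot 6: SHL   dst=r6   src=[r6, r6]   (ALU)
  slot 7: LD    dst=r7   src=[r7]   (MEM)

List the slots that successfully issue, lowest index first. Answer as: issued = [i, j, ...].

issued = [0, 1, 4]

  0. MEM→r3 ⇒ go  {2A/1Mu/0Ld/1B | 4r 2w}
  1. BR ⇒ go  {2A/1Mu/0Ld/0B | 2r 2w}
  2. ALU→r3 ⇒ no(WAW)  {2A/1Mu/0Ld/0B | 2r 2w}
  3. MEM ⇒ no(FU)  {2A/1Mu/0Ld/0B | 2r 2w}
  4. ALU→r4 ⇒ go  {1A/1Mu/0Ld/0B | 0r 1w}
  5. MUL→r4 ⇒ no(RD_PORT)  {1A/1Mu/0Ld/0B | 0r 1w}
  6. ALU→r6 ⇒ no(RD_PORT)  {1A/1Mu/0Ld/0B | 0r 1w}
  7. MEM→r7 ⇒ no(FU)  {1A/1Mu/0Ld/0B | 0r 1w}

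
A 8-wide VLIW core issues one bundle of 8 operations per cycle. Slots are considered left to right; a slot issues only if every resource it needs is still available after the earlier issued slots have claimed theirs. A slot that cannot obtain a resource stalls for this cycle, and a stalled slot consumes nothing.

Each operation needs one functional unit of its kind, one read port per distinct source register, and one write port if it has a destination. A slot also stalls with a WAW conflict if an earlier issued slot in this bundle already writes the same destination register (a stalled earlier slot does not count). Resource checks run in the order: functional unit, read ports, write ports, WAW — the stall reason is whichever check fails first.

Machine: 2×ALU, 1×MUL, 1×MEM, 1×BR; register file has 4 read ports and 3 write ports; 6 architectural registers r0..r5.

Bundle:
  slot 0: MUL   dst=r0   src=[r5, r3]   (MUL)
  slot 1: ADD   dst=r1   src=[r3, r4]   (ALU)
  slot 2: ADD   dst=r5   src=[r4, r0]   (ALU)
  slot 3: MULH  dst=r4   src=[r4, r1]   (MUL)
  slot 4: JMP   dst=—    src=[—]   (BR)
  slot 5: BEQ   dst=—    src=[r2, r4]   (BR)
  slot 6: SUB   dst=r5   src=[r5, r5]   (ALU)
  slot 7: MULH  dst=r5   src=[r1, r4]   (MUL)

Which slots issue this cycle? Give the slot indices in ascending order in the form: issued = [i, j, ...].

issued = [0, 1, 4]

(0) want 1×MUL +2rd +1wr — yes → AL2|MU0|ME1|BR1|rd2|wr2
(1) want 1×ALU +2rd +1wr — yes → AL1|MU0|ME1|BR1|rd0|wr1
(2) want 1×ALU +2rd +1wr — RD_PORT → AL1|MU0|ME1|BR1|rd0|wr1
(3) want 1×MUL +2rd +1wr — FU → AL1|MU0|ME1|BR1|rd0|wr1
(4) want 1×BR +0rd +0wr — yes → AL1|MU0|ME1|BR0|rd0|wr1
(5) want 1×BR +2rd +0wr — FU → AL1|MU0|ME1|BR0|rd0|wr1
(6) want 1×ALU +1rd +1wr — RD_PORT → AL1|MU0|ME1|BR0|rd0|wr1
(7) want 1×MUL +2rd +1wr — FU → AL1|MU0|ME1|BR0|rd0|wr1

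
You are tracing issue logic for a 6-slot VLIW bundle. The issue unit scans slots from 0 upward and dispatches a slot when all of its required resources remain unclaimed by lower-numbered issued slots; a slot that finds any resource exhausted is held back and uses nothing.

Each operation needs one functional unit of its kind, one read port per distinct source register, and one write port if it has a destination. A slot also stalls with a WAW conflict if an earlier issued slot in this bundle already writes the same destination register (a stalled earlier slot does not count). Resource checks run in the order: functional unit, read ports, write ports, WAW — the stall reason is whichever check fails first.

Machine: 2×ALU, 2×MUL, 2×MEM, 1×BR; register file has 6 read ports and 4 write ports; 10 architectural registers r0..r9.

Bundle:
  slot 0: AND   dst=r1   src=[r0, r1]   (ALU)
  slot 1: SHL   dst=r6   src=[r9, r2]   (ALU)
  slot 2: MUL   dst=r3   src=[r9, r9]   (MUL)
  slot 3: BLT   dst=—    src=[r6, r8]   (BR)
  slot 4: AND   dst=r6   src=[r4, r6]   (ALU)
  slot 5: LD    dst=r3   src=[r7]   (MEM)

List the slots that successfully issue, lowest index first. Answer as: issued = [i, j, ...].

#0 ALU src=r0,r1 dispatched  <A:1 Mu:2 Ld:2 B:1 rd:4 wr:3>
#1 ALU src=r9,r2 dispatched  <A:0 Mu:2 Ld:2 B:1 rd:2 wr:2>
#2 MUL src=r9,r9 dispatched  <A:0 Mu:1 Ld:2 B:1 rd:1 wr:1>
#3 BR src=r6,r8 held:RD_PORT  <A:0 Mu:1 Ld:2 B:1 rd:1 wr:1>
#4 ALU src=r4,r6 held:FU  <A:0 Mu:1 Ld:2 B:1 rd:1 wr:1>
#5 MEM src=r7 held:WAW  <A:0 Mu:1 Ld:2 B:1 rd:1 wr:1>

issued = [0, 1, 2]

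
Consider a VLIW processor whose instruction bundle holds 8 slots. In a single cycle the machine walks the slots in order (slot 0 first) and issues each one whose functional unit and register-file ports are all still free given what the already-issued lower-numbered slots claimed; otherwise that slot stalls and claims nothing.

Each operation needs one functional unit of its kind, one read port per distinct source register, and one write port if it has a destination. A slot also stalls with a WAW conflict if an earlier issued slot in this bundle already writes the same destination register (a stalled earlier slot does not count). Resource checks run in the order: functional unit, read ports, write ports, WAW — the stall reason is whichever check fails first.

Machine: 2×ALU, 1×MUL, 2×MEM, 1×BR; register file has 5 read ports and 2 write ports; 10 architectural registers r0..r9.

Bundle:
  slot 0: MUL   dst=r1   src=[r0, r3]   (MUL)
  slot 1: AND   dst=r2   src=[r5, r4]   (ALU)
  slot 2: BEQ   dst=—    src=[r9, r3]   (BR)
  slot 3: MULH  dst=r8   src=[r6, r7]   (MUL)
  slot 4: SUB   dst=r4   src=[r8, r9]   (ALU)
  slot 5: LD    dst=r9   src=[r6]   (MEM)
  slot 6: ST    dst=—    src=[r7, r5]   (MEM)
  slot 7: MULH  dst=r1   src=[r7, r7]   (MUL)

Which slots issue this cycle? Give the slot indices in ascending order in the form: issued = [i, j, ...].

issued = [0, 1]

[0] MUL needs rd=2 wr=1: ok; after: ALU=2 MUL=0 MEM=2 BR=1, R=3, W=1
[1] ALU needs rd=2 wr=1: ok; after: ALU=1 MUL=0 MEM=2 BR=1, R=1, W=0
[2] BR needs rd=2 wr=0: RD_PORT; after: ALU=1 MUL=0 MEM=2 BR=1, R=1, W=0
[3] MUL needs rd=2 wr=1: FU; after: ALU=1 MUL=0 MEM=2 BR=1, R=1, W=0
[4] ALU needs rd=2 wr=1: RD_PORT; after: ALU=1 MUL=0 MEM=2 BR=1, R=1, W=0
[5] MEM needs rd=1 wr=1: WR_PORT; after: ALU=1 MUL=0 MEM=2 BR=1, R=1, W=0
[6] MEM needs rd=2 wr=0: RD_PORT; after: ALU=1 MUL=0 MEM=2 BR=1, R=1, W=0
[7] MUL needs rd=1 wr=1: FU; after: ALU=1 MUL=0 MEM=2 BR=1, R=1, W=0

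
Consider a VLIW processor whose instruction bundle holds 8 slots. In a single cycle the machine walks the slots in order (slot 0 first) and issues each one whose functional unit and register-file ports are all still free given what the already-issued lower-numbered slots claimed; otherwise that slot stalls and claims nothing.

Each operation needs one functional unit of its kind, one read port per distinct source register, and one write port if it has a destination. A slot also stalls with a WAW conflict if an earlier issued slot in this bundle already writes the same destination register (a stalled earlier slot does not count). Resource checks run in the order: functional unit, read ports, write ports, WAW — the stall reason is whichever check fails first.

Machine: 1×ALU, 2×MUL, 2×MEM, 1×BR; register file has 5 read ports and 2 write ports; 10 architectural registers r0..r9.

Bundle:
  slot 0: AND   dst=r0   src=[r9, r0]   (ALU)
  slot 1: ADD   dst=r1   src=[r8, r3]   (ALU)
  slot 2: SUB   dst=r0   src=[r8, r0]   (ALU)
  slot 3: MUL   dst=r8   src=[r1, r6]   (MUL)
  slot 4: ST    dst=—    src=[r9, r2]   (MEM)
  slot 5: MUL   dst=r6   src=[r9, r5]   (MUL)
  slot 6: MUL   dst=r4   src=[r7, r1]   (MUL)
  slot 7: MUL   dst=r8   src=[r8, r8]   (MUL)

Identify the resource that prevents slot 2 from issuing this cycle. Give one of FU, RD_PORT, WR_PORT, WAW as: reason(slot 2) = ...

[0] ALU needs rd=2 wr=1: ok; after: ALU=0 MUL=2 MEM=2 BR=1, R=3, W=1
[1] ALU needs rd=2 wr=1: FU; after: ALU=0 MUL=2 MEM=2 BR=1, R=3, W=1
[2] ALU needs rd=2 wr=1: FU; after: ALU=0 MUL=2 MEM=2 BR=1, R=3, W=1
[3] MUL needs rd=2 wr=1: ok; after: ALU=0 MUL=1 MEM=2 BR=1, R=1, W=0
[4] MEM needs rd=2 wr=0: RD_PORT; after: ALU=0 MUL=1 MEM=2 BR=1, R=1, W=0
[5] MUL needs rd=2 wr=1: RD_PORT; after: ALU=0 MUL=1 MEM=2 BR=1, R=1, W=0
[6] MUL needs rd=2 wr=1: RD_PORT; after: ALU=0 MUL=1 MEM=2 BR=1, R=1, W=0
[7] MUL needs rd=1 wr=1: WR_PORT; after: ALU=0 MUL=1 MEM=2 BR=1, R=1, W=0

reason(slot 2) = FU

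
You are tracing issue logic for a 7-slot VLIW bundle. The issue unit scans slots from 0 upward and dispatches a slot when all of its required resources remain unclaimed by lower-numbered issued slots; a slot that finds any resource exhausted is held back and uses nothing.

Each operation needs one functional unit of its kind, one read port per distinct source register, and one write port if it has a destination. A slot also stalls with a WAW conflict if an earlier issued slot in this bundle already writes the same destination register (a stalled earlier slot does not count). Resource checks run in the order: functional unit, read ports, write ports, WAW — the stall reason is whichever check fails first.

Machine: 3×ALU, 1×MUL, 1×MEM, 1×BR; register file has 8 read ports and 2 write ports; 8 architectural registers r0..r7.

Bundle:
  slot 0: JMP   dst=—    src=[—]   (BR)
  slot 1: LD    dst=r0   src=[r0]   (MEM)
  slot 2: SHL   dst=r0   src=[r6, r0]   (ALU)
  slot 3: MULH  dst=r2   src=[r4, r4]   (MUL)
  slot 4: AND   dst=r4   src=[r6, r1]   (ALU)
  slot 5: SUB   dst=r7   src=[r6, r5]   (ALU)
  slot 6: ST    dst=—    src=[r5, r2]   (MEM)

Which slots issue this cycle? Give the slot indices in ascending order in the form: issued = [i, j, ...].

(0) want 1×BR +0rd +0wr — yes → AL3|MU1|ME1|BR0|rd8|wr2
(1) want 1×MEM +1rd +1wr — yes → AL3|MU1|ME0|BR0|rd7|wr1
(2) want 1×ALU +2rd +1wr — WAW → AL3|MU1|ME0|BR0|rd7|wr1
(3) want 1×MUL +1rd +1wr — yes → AL3|MU0|ME0|BR0|rd6|wr0
(4) want 1×ALU +2rd +1wr — WR_PORT → AL3|MU0|ME0|BR0|rd6|wr0
(5) want 1×ALU +2rd +1wr — WR_PORT → AL3|MU0|ME0|BR0|rd6|wr0
(6) want 1×MEM +2rd +0wr — FU → AL3|MU0|ME0|BR0|rd6|wr0

issued = [0, 1, 3]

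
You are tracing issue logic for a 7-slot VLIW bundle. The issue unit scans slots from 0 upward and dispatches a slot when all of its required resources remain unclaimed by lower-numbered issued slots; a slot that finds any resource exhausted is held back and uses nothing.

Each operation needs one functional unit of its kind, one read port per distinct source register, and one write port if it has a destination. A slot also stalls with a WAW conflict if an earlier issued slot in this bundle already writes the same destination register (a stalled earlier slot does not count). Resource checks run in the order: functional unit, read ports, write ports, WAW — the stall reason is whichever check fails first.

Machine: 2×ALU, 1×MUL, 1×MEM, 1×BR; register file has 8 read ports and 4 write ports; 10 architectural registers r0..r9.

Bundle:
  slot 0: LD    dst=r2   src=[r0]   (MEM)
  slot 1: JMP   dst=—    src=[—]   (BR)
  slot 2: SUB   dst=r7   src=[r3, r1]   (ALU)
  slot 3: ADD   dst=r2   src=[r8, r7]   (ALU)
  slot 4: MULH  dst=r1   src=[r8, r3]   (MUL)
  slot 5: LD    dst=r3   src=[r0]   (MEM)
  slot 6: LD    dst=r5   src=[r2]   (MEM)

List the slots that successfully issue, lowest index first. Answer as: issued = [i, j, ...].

(0) want 1×MEM +1rd +1wr — yes → AL2|MU1|ME0|BR1|rd7|wr3
(1) want 1×BR +0rd +0wr — yes → AL2|MU1|ME0|BR0|rd7|wr3
(2) want 1×ALU +2rd +1wr — yes → AL1|MU1|ME0|BR0|rd5|wr2
(3) want 1×ALU +2rd +1wr — WAW → AL1|MU1|ME0|BR0|rd5|wr2
(4) want 1×MUL +2rd +1wr — yes → AL1|MU0|ME0|BR0|rd3|wr1
(5) want 1×MEM +1rd +1wr — FU → AL1|MU0|ME0|BR0|rd3|wr1
(6) want 1×MEM +1rd +1wr — FU → AL1|MU0|ME0|BR0|rd3|wr1

issued = [0, 1, 2, 4]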